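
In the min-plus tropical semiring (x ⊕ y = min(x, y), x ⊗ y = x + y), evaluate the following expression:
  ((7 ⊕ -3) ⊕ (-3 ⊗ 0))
((7 ⊕ -3) ⊕ (-3 ⊗ 0)) = -3

Expand innermost to outermost. Recall ⊕ takes the minimum of its arguments and ⊗ takes their sum. Working out the expression ((7 ⊕ -3) ⊕ (-3 ⊗ 0)) gives -3.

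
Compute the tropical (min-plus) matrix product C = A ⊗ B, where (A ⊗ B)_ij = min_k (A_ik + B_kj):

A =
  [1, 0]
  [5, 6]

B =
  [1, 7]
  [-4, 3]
A ⊗ B =
  [-4, 3]
  [2, 9]

Apply the min-plus product entry-by-entry:
  C[0][0] = min over k of (A[0][0] + B[0][0] = 1 + 1 = 2, A[0][1] + B[1][0] = 0 + -4 = -4) = -4 (attained at k = 1)
  C[0][1] = min over k of (A[0][0] + B[0][1] = 1 + 7 = 8, A[0][1] + B[1][1] = 0 + 3 = 3) = 3 (attained at k = 1)
  C[1][0] = min over k of (A[1][0] + B[0][0] = 5 + 1 = 6, A[1][1] + B[1][0] = 6 + -4 = 2) = 2 (attained at k = 1)
  C[1][1] = min over k of (A[1][0] + B[0][1] = 5 + 7 = 12, A[1][1] + B[1][1] = 6 + 3 = 9) = 9 (attained at k = 1)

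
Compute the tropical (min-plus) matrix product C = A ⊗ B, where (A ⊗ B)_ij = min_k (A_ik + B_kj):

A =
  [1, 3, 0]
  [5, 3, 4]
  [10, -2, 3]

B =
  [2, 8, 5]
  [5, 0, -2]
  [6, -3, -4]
A ⊗ B =
  [3, -3, -4]
  [7, 1, 0]
  [3, -2, -4]

Apply the min-plus product entry-by-entry:
  C[0][0] = min over k of (A[0][0] + B[0][0] = 1 + 2 = 3, A[0][1] + B[1][0] = 3 + 5 = 8, A[0][2] + B[2][0] = 0 + 6 = 6) = 3 (attained at k = 0)
  C[0][1] = min over k of (A[0][0] + B[0][1] = 1 + 8 = 9, A[0][1] + B[1][1] = 3 + 0 = 3, A[0][2] + B[2][1] = 0 + -3 = -3) = -3 (attained at k = 2)
  C[0][2] = min over k of (A[0][0] + B[0][2] = 1 + 5 = 6, A[0][1] + B[1][2] = 3 + -2 = 1, A[0][2] + B[2][2] = 0 + -4 = -4) = -4 (attained at k = 2)
  C[1][0] = min over k of (A[1][0] + B[0][0] = 5 + 2 = 7, A[1][1] + B[1][0] = 3 + 5 = 8, A[1][2] + B[2][0] = 4 + 6 = 10) = 7 (attained at k = 0)
  C[1][1] = min over k of (A[1][0] + B[0][1] = 5 + 8 = 13, A[1][1] + B[1][1] = 3 + 0 = 3, A[1][2] + B[2][1] = 4 + -3 = 1) = 1 (attained at k = 2)
  C[1][2] = min over k of (A[1][0] + B[0][2] = 5 + 5 = 10, A[1][1] + B[1][2] = 3 + -2 = 1, A[1][2] + B[2][2] = 4 + -4 = 0) = 0 (attained at k = 2)
  C[2][0] = min over k of (A[2][0] + B[0][0] = 10 + 2 = 12, A[2][1] + B[1][0] = -2 + 5 = 3, A[2][2] + B[2][0] = 3 + 6 = 9) = 3 (attained at k = 1)
  C[2][1] = min over k of (A[2][0] + B[0][1] = 10 + 8 = 18, A[2][1] + B[1][1] = -2 + 0 = -2, A[2][2] + B[2][1] = 3 + -3 = 0) = -2 (attained at k = 1)
  C[2][2] = min over k of (A[2][0] + B[0][2] = 10 + 5 = 15, A[2][1] + B[1][2] = -2 + -2 = -4, A[2][2] + B[2][2] = 3 + -4 = -1) = -4 (attained at k = 1)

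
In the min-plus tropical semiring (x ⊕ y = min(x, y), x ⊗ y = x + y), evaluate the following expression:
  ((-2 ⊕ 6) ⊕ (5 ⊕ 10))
((-2 ⊕ 6) ⊕ (5 ⊕ 10)) = -2

Expand innermost to outermost. Recall ⊕ takes the minimum of its arguments and ⊗ takes their sum. Working out the expression ((-2 ⊕ 6) ⊕ (5 ⊕ 10)) gives -2.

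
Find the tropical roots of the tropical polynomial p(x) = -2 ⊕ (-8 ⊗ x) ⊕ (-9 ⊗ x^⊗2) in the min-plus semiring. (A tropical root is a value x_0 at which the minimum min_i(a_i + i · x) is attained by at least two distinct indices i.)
Roots: {1, 6}

Each tropical root is a break point of the lower envelope of the lines y = a_i + i · x (there are 3 lines, with slopes 0, 1, ..., 2). Only the lines that attain the minimum somewhere contribute to roots; other lines are dominated. Here the surviving (envelope) indices are i = 2, i = 1, i = 0.
Intersections between consecutive envelope lines give the roots: for adjacent envelope indices i < j the intersection is x = (a_i − a_j) / (j − i). Reading off the sorted break points: {1, 6}.
Verification: at each break x_0, at least two indices attain the minimum of min_i(a_i + i · x_0).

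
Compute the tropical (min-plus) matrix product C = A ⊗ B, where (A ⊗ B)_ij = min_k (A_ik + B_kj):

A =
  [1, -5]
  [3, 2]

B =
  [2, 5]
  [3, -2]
A ⊗ B =
  [-2, -7]
  [5, 0]

Apply the min-plus product entry-by-entry:
  C[0][0] = min over k of (A[0][0] + B[0][0] = 1 + 2 = 3, A[0][1] + B[1][0] = -5 + 3 = -2) = -2 (attained at k = 1)
  C[0][1] = min over k of (A[0][0] + B[0][1] = 1 + 5 = 6, A[0][1] + B[1][1] = -5 + -2 = -7) = -7 (attained at k = 1)
  C[1][0] = min over k of (A[1][0] + B[0][0] = 3 + 2 = 5, A[1][1] + B[1][0] = 2 + 3 = 5) = 5 (attained at k = 0)
  C[1][1] = min over k of (A[1][0] + B[0][1] = 3 + 5 = 8, A[1][1] + B[1][1] = 2 + -2 = 0) = 0 (attained at k = 1)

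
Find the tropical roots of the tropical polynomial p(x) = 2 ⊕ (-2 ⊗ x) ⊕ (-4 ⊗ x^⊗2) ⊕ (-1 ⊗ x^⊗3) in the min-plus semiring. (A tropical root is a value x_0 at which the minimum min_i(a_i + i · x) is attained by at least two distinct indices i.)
Roots: {-3, 2, 4}

Each tropical root is a break point of the lower envelope of the lines y = a_i + i · x (there are 4 lines, with slopes 0, 1, ..., 3). Only the lines that attain the minimum somewhere contribute to roots; other lines are dominated. Here the surviving (envelope) indices are i = 3, i = 2, i = 1, i = 0.
Intersections between consecutive envelope lines give the roots: for adjacent envelope indices i < j the intersection is x = (a_i − a_j) / (j − i). Reading off the sorted break points: {-3, 2, 4}.
Verification: at each break x_0, at least two indices attain the minimum of min_i(a_i + i · x_0).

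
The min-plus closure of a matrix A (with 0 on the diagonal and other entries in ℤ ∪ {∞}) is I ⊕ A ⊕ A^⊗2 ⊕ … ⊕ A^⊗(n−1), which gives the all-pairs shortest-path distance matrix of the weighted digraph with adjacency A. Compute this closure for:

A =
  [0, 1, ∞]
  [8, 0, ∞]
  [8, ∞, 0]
Closure =
  [0, 1, ∞]
  [8, 0, ∞]
  [8, 9, 0]

This is the Floyd-Warshall all-pairs shortest-path computation. For each intermediate vertex k = 0, 1, …, 2, update dist[i][j] ← min(dist[i][j], dist[i][k] + dist[k][j]). The final matrix gives, for each (i, j), the minimum total weight of any directed path from i to j (possibly empty when i = j).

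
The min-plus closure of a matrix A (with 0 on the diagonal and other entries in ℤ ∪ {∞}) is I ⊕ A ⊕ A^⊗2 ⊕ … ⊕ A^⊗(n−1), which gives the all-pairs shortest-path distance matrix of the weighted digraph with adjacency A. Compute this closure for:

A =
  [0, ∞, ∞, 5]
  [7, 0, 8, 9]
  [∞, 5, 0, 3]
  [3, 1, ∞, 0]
Closure =
  [0, 6, 14, 5]
  [7, 0, 8, 9]
  [6, 4, 0, 3]
  [3, 1, 9, 0]

This is the Floyd-Warshall all-pairs shortest-path computation. For each intermediate vertex k = 0, 1, …, 3, update dist[i][j] ← min(dist[i][j], dist[i][k] + dist[k][j]). The final matrix gives, for each (i, j), the minimum total weight of any directed path from i to j (possibly empty when i = j).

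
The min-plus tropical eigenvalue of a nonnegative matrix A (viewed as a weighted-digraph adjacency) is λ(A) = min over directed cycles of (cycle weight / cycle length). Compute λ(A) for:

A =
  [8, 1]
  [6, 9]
λ(A) = 7/2

Enumerate directed cycles and compute their means (weight / length). Sample:
  cycle 0 → 0: weight = 8, length = 1, mean = 8/1 ≈ 8.000
  cycle 1 → 1: weight = 9, length = 1, mean = 9/1 ≈ 9.000
  cycle 0 → 1 → 0: weight = 7, length = 2, mean = 7/2 ≈ 3.500
  cycle 1 → 0 → 1: weight = 7, length = 2, mean = 7/2 ≈ 3.500
Minimum mean = 3.500, attained e.g. along the cycle 0 → 1 → 0 with weight 7 and length 2. So λ(A) = 7/2 = 7/2.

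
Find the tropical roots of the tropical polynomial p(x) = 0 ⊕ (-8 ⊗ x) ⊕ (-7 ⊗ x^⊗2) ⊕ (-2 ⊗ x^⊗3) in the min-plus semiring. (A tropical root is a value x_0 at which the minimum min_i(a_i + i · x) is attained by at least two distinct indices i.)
Roots: {-5, -1, 8}

Each tropical root is a break point of the lower envelope of the lines y = a_i + i · x (there are 4 lines, with slopes 0, 1, ..., 3). Only the lines that attain the minimum somewhere contribute to roots; other lines are dominated. Here the surviving (envelope) indices are i = 3, i = 2, i = 1, i = 0.
Intersections between consecutive envelope lines give the roots: for adjacent envelope indices i < j the intersection is x = (a_i − a_j) / (j − i). Reading off the sorted break points: {-5, -1, 8}.
Verification: at each break x_0, at least two indices attain the minimum of min_i(a_i + i · x_0).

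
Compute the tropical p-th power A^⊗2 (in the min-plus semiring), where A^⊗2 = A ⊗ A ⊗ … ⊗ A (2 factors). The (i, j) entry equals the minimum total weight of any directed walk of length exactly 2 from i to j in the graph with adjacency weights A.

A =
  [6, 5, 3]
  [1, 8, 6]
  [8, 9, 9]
A^⊗2 =
  [6, 11, 9]
  [7, 6, 4]
  [10, 13, 11]

Each entry (A^⊗2)_ij equals the minimum over all length-2 walks i = v_0 → v_1 → … → v_2 = j of Σ_t A[v_t][v_{t+1}]. For example, for (i, j) = (0, 2) we minimise over 3 possible intermediate vertex sequences; the minimum is 9, attained along the walk 0 → 0 → 2.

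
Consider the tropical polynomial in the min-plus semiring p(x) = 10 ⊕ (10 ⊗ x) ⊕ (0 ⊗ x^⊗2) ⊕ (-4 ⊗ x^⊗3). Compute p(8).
p(8) = 10

A tropical monomial a ⊗ x^⊗i evaluates to a + i · x. Evaluating each term at x = 8:
  Term 0 contributes 10 + 0 · 8 = 10
  Term 1 contributes 10 + 1 · 8 = 18
  Term 2 contributes 0 + 2 · 8 = 16
  Term 3 contributes -4 + 3 · 8 = 20
p(8) = ⊕ of these = min[10, 18, 16, 20] = 10.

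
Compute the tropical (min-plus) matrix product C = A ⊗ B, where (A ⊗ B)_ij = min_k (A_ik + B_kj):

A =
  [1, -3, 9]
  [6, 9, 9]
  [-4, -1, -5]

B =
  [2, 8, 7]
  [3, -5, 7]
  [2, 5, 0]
A ⊗ B =
  [0, -8, 4]
  [8, 4, 9]
  [-3, -6, -5]

Apply the min-plus product entry-by-entry:
  C[0][0] = min over k of (A[0][0] + B[0][0] = 1 + 2 = 3, A[0][1] + B[1][0] = -3 + 3 = 0, A[0][2] + B[2][0] = 9 + 2 = 11) = 0 (attained at k = 1)
  C[0][1] = min over k of (A[0][0] + B[0][1] = 1 + 8 = 9, A[0][1] + B[1][1] = -3 + -5 = -8, A[0][2] + B[2][1] = 9 + 5 = 14) = -8 (attained at k = 1)
  C[0][2] = min over k of (A[0][0] + B[0][2] = 1 + 7 = 8, A[0][1] + B[1][2] = -3 + 7 = 4, A[0][2] + B[2][2] = 9 + 0 = 9) = 4 (attained at k = 1)
  C[1][0] = min over k of (A[1][0] + B[0][0] = 6 + 2 = 8, A[1][1] + B[1][0] = 9 + 3 = 12, A[1][2] + B[2][0] = 9 + 2 = 11) = 8 (attained at k = 0)
  C[1][1] = min over k of (A[1][0] + B[0][1] = 6 + 8 = 14, A[1][1] + B[1][1] = 9 + -5 = 4, A[1][2] + B[2][1] = 9 + 5 = 14) = 4 (attained at k = 1)
  C[1][2] = min over k of (A[1][0] + B[0][2] = 6 + 7 = 13, A[1][1] + B[1][2] = 9 + 7 = 16, A[1][2] + B[2][2] = 9 + 0 = 9) = 9 (attained at k = 2)
  C[2][0] = min over k of (A[2][0] + B[0][0] = -4 + 2 = -2, A[2][1] + B[1][0] = -1 + 3 = 2, A[2][2] + B[2][0] = -5 + 2 = -3) = -3 (attained at k = 2)
  C[2][1] = min over k of (A[2][0] + B[0][1] = -4 + 8 = 4, A[2][1] + B[1][1] = -1 + -5 = -6, A[2][2] + B[2][1] = -5 + 5 = 0) = -6 (attained at k = 1)
  C[2][2] = min over k of (A[2][0] + B[0][2] = -4 + 7 = 3, A[2][1] + B[1][2] = -1 + 7 = 6, A[2][2] + B[2][2] = -5 + 0 = -5) = -5 (attained at k = 2)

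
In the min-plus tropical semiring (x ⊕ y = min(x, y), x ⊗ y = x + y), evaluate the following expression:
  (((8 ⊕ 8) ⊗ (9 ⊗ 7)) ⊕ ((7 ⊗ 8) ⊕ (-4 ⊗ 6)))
(((8 ⊕ 8) ⊗ (9 ⊗ 7)) ⊕ ((7 ⊗ 8) ⊕ (-4 ⊗ 6))) = 2

Expand innermost to outermost. Recall ⊕ takes the minimum of its arguments and ⊗ takes their sum. Working out the expression (((8 ⊕ 8) ⊗ (9 ⊗ 7)) ⊕ ((7 ⊗ 8) ⊕ (-4 ⊗ 6))) gives 2.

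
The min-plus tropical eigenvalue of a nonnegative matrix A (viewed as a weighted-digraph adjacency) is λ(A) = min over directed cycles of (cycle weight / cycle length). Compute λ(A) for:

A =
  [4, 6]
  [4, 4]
λ(A) = 4

Enumerate directed cycles and compute their means (weight / length). Sample:
  cycle 0 → 0: weight = 4, length = 1, mean = 4/1 ≈ 4.000
  cycle 1 → 1: weight = 4, length = 1, mean = 4/1 ≈ 4.000
  cycle 0 → 1 → 0: weight = 10, length = 2, mean = 10/2 ≈ 5.000
  cycle 1 → 0 → 1: weight = 10, length = 2, mean = 10/2 ≈ 5.000
Minimum mean = 4.000, attained e.g. along the cycle 0 → 0 with weight 4 and length 1. So λ(A) = 4/1 = 4.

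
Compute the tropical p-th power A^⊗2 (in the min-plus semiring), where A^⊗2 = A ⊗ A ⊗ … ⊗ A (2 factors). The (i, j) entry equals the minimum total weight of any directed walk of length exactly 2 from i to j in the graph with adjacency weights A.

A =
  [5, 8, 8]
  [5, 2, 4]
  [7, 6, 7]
A^⊗2 =
  [10, 10, 12]
  [7, 4, 6]
  [11, 8, 10]

Each entry (A^⊗2)_ij equals the minimum over all length-2 walks i = v_0 → v_1 → … → v_2 = j of Σ_t A[v_t][v_{t+1}]. For example, for (i, j) = (0, 2) we minimise over 3 possible intermediate vertex sequences; the minimum is 12, attained along the walk 0 → 1 → 2.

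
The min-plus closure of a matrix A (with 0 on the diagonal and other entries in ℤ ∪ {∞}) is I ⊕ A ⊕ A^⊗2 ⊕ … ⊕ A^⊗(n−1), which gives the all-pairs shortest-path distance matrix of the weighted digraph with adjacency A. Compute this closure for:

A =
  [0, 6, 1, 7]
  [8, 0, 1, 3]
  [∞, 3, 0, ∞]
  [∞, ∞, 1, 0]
Closure =
  [0, 4, 1, 7]
  [8, 0, 1, 3]
  [11, 3, 0, 6]
  [12, 4, 1, 0]

This is the Floyd-Warshall all-pairs shortest-path computation. For each intermediate vertex k = 0, 1, …, 3, update dist[i][j] ← min(dist[i][j], dist[i][k] + dist[k][j]). The final matrix gives, for each (i, j), the minimum total weight of any directed path from i to j (possibly empty when i = j).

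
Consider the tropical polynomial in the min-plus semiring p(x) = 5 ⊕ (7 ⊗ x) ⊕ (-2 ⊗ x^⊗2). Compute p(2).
p(2) = 2

A tropical monomial a ⊗ x^⊗i evaluates to a + i · x. Evaluating each term at x = 2:
  Term 0 contributes 5 + 0 · 2 = 5
  Term 1 contributes 7 + 1 · 2 = 9
  Term 2 contributes -2 + 2 · 2 = 2
p(2) = ⊕ of these = min[5, 9, 2] = 2.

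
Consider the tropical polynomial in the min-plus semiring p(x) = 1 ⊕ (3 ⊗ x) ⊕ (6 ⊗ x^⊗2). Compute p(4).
p(4) = 1

A tropical monomial a ⊗ x^⊗i evaluates to a + i · x. Evaluating each term at x = 4:
  Term 0 contributes 1 + 0 · 4 = 1
  Term 1 contributes 3 + 1 · 4 = 7
  Term 2 contributes 6 + 2 · 4 = 14
p(4) = ⊕ of these = min[1, 7, 14] = 1.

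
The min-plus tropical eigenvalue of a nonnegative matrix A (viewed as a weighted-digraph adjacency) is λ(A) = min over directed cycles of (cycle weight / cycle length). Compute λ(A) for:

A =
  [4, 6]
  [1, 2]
λ(A) = 2

Enumerate directed cycles and compute their means (weight / length). Sample:
  cycle 0 → 0: weight = 4, length = 1, mean = 4/1 ≈ 4.000
  cycle 1 → 1: weight = 2, length = 1, mean = 2/1 ≈ 2.000
  cycle 0 → 1 → 0: weight = 7, length = 2, mean = 7/2 ≈ 3.500
  cycle 1 → 0 → 1: weight = 7, length = 2, mean = 7/2 ≈ 3.500
Minimum mean = 2.000, attained e.g. along the cycle 1 → 1 with weight 2 and length 1. So λ(A) = 2/1 = 2.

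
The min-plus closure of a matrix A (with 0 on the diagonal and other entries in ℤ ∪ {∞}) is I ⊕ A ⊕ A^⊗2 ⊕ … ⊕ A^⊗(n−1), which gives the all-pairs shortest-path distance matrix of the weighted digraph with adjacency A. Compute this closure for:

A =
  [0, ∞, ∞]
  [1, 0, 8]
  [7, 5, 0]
Closure =
  [0, ∞, ∞]
  [1, 0, 8]
  [6, 5, 0]

This is the Floyd-Warshall all-pairs shortest-path computation. For each intermediate vertex k = 0, 1, …, 2, update dist[i][j] ← min(dist[i][j], dist[i][k] + dist[k][j]). The final matrix gives, for each (i, j), the minimum total weight of any directed path from i to j (possibly empty when i = j).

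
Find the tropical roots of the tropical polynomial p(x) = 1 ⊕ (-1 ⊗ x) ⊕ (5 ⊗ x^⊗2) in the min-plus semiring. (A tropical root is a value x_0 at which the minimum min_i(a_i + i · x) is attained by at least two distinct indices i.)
Roots: {-6, 2}

Each tropical root is a break point of the lower envelope of the lines y = a_i + i · x (there are 3 lines, with slopes 0, 1, ..., 2). Only the lines that attain the minimum somewhere contribute to roots; other lines are dominated. Here the surviving (envelope) indices are i = 2, i = 1, i = 0.
Intersections between consecutive envelope lines give the roots: for adjacent envelope indices i < j the intersection is x = (a_i − a_j) / (j − i). Reading off the sorted break points: {-6, 2}.
Verification: at each break x_0, at least two indices attain the minimum of min_i(a_i + i · x_0).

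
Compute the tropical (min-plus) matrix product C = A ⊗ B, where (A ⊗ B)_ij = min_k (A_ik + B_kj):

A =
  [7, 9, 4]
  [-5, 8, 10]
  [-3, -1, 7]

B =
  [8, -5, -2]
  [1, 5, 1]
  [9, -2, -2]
A ⊗ B =
  [10, 2, 2]
  [3, -10, -7]
  [0, -8, -5]

Apply the min-plus product entry-by-entry:
  C[0][0] = min over k of (A[0][0] + B[0][0] = 7 + 8 = 15, A[0][1] + B[1][0] = 9 + 1 = 10, A[0][2] + B[2][0] = 4 + 9 = 13) = 10 (attained at k = 1)
  C[0][1] = min over k of (A[0][0] + B[0][1] = 7 + -5 = 2, A[0][1] + B[1][1] = 9 + 5 = 14, A[0][2] + B[2][1] = 4 + -2 = 2) = 2 (attained at k = 0)
  C[0][2] = min over k of (A[0][0] + B[0][2] = 7 + -2 = 5, A[0][1] + B[1][2] = 9 + 1 = 10, A[0][2] + B[2][2] = 4 + -2 = 2) = 2 (attained at k = 2)
  C[1][0] = min over k of (A[1][0] + B[0][0] = -5 + 8 = 3, A[1][1] + B[1][0] = 8 + 1 = 9, A[1][2] + B[2][0] = 10 + 9 = 19) = 3 (attained at k = 0)
  C[1][1] = min over k of (A[1][0] + B[0][1] = -5 + -5 = -10, A[1][1] + B[1][1] = 8 + 5 = 13, A[1][2] + B[2][1] = 10 + -2 = 8) = -10 (attained at k = 0)
  C[1][2] = min over k of (A[1][0] + B[0][2] = -5 + -2 = -7, A[1][1] + B[1][2] = 8 + 1 = 9, A[1][2] + B[2][2] = 10 + -2 = 8) = -7 (attained at k = 0)
  C[2][0] = min over k of (A[2][0] + B[0][0] = -3 + 8 = 5, A[2][1] + B[1][0] = -1 + 1 = 0, A[2][2] + B[2][0] = 7 + 9 = 16) = 0 (attained at k = 1)
  C[2][1] = min over k of (A[2][0] + B[0][1] = -3 + -5 = -8, A[2][1] + B[1][1] = -1 + 5 = 4, A[2][2] + B[2][1] = 7 + -2 = 5) = -8 (attained at k = 0)
  C[2][2] = min over k of (A[2][0] + B[0][2] = -3 + -2 = -5, A[2][1] + B[1][2] = -1 + 1 = 0, A[2][2] + B[2][2] = 7 + -2 = 5) = -5 (attained at k = 0)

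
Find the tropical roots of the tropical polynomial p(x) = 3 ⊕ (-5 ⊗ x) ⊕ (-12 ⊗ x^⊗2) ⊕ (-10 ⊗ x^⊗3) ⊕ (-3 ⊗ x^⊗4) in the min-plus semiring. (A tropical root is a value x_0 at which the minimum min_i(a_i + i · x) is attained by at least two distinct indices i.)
Roots: {-7, -2, 7, 8}

Each tropical root is a break point of the lower envelope of the lines y = a_i + i · x (there are 5 lines, with slopes 0, 1, ..., 4). Only the lines that attain the minimum somewhere contribute to roots; other lines are dominated. Here the surviving (envelope) indices are i = 4, i = 3, i = 2, i = 1, i = 0.
Intersections between consecutive envelope lines give the roots: for adjacent envelope indices i < j the intersection is x = (a_i − a_j) / (j − i). Reading off the sorted break points: {-7, -2, 7, 8}.
Verification: at each break x_0, at least two indices attain the minimum of min_i(a_i + i · x_0).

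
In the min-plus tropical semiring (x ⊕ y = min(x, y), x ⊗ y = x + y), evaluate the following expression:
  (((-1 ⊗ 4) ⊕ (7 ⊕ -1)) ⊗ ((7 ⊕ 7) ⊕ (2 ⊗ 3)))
(((-1 ⊗ 4) ⊕ (7 ⊕ -1)) ⊗ ((7 ⊕ 7) ⊕ (2 ⊗ 3))) = 4

Expand innermost to outermost. Recall ⊕ takes the minimum of its arguments and ⊗ takes their sum. Working out the expression (((-1 ⊗ 4) ⊕ (7 ⊕ -1)) ⊗ ((7 ⊕ 7) ⊕ (2 ⊗ 3))) gives 4.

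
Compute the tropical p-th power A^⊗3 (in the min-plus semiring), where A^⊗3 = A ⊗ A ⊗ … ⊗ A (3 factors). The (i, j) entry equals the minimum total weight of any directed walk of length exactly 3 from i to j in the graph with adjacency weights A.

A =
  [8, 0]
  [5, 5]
A^⊗3 =
  [10, 5]
  [10, 10]

Each entry (A^⊗3)_ij equals the minimum over all length-3 walks i = v_0 → v_1 → … → v_3 = j of Σ_t A[v_t][v_{t+1}]. For example, for (i, j) = (0, 1) we minimise over 4 possible intermediate vertex sequences; the minimum is 5, attained along the walk 0 → 1 → 0 → 1.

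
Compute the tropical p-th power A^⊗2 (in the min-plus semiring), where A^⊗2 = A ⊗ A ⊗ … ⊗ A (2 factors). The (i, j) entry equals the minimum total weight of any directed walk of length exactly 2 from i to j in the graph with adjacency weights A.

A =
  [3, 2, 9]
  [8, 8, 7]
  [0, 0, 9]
A^⊗2 =
  [6, 5, 9]
  [7, 7, 15]
  [3, 2, 7]

Each entry (A^⊗2)_ij equals the minimum over all length-2 walks i = v_0 → v_1 → … → v_2 = j of Σ_t A[v_t][v_{t+1}]. For example, for (i, j) = (0, 2) we minimise over 3 possible intermediate vertex sequences; the minimum is 9, attained along the walk 0 → 1 → 2.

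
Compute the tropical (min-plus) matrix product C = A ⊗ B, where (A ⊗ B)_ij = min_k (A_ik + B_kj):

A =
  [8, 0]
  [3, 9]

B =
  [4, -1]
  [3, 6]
A ⊗ B =
  [3, 6]
  [7, 2]

Apply the min-plus product entry-by-entry:
  C[0][0] = min over k of (A[0][0] + B[0][0] = 8 + 4 = 12, A[0][1] + B[1][0] = 0 + 3 = 3) = 3 (attained at k = 1)
  C[0][1] = min over k of (A[0][0] + B[0][1] = 8 + -1 = 7, A[0][1] + B[1][1] = 0 + 6 = 6) = 6 (attained at k = 1)
  C[1][0] = min over k of (A[1][0] + B[0][0] = 3 + 4 = 7, A[1][1] + B[1][0] = 9 + 3 = 12) = 7 (attained at k = 0)
  C[1][1] = min over k of (A[1][0] + B[0][1] = 3 + -1 = 2, A[1][1] + B[1][1] = 9 + 6 = 15) = 2 (attained at k = 0)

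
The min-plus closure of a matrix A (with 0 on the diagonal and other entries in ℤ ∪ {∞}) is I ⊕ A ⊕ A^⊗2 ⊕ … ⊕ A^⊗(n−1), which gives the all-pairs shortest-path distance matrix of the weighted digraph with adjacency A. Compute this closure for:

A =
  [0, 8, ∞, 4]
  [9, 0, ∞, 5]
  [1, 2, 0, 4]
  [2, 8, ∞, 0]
Closure =
  [0, 8, ∞, 4]
  [7, 0, ∞, 5]
  [1, 2, 0, 4]
  [2, 8, ∞, 0]

This is the Floyd-Warshall all-pairs shortest-path computation. For each intermediate vertex k = 0, 1, …, 3, update dist[i][j] ← min(dist[i][j], dist[i][k] + dist[k][j]). The final matrix gives, for each (i, j), the minimum total weight of any directed path from i to j (possibly empty when i = j).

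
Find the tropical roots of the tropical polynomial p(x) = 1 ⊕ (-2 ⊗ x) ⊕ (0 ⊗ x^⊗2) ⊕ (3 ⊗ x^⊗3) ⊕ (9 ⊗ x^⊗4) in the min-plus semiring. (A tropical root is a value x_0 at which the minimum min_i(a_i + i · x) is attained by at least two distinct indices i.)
Roots: {-6, -3, -2, 3}

Each tropical root is a break point of the lower envelope of the lines y = a_i + i · x (there are 5 lines, with slopes 0, 1, ..., 4). Only the lines that attain the minimum somewhere contribute to roots; other lines are dominated. Here the surviving (envelope) indices are i = 4, i = 3, i = 2, i = 1, i = 0.
Intersections between consecutive envelope lines give the roots: for adjacent envelope indices i < j the intersection is x = (a_i − a_j) / (j − i). Reading off the sorted break points: {-6, -3, -2, 3}.
Verification: at each break x_0, at least two indices attain the minimum of min_i(a_i + i · x_0).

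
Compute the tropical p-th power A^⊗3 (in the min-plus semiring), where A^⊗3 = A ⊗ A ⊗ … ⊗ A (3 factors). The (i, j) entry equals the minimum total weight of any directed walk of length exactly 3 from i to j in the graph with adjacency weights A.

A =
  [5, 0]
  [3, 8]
A^⊗3 =
  [8, 3]
  [6, 8]

Each entry (A^⊗3)_ij equals the minimum over all length-3 walks i = v_0 → v_1 → … → v_3 = j of Σ_t A[v_t][v_{t+1}]. For example, for (i, j) = (0, 1) we minimise over 4 possible intermediate vertex sequences; the minimum is 3, attained along the walk 0 → 1 → 0 → 1.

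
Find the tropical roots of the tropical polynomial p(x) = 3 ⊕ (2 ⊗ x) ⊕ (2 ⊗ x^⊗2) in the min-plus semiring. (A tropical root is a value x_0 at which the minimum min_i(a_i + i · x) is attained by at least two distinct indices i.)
Roots: {0, 1}

Each tropical root is a break point of the lower envelope of the lines y = a_i + i · x (there are 3 lines, with slopes 0, 1, ..., 2). Only the lines that attain the minimum somewhere contribute to roots; other lines are dominated. Here the surviving (envelope) indices are i = 2, i = 1, i = 0.
Intersections between consecutive envelope lines give the roots: for adjacent envelope indices i < j the intersection is x = (a_i − a_j) / (j − i). Reading off the sorted break points: {0, 1}.
Verification: at each break x_0, at least two indices attain the minimum of min_i(a_i + i · x_0).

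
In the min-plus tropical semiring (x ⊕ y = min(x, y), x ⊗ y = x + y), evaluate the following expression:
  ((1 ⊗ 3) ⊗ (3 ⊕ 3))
((1 ⊗ 3) ⊗ (3 ⊕ 3)) = 7

Expand innermost to outermost. Recall ⊕ takes the minimum of its arguments and ⊗ takes their sum. Working out the expression ((1 ⊗ 3) ⊗ (3 ⊕ 3)) gives 7.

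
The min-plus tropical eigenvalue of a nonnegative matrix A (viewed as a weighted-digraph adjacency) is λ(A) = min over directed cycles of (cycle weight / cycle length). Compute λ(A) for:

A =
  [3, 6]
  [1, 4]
λ(A) = 3

Enumerate directed cycles and compute their means (weight / length). Sample:
  cycle 0 → 0: weight = 3, length = 1, mean = 3/1 ≈ 3.000
  cycle 1 → 1: weight = 4, length = 1, mean = 4/1 ≈ 4.000
  cycle 0 → 1 → 0: weight = 7, length = 2, mean = 7/2 ≈ 3.500
  cycle 1 → 0 → 1: weight = 7, length = 2, mean = 7/2 ≈ 3.500
Minimum mean = 3.000, attained e.g. along the cycle 0 → 0 with weight 3 and length 1. So λ(A) = 3/1 = 3.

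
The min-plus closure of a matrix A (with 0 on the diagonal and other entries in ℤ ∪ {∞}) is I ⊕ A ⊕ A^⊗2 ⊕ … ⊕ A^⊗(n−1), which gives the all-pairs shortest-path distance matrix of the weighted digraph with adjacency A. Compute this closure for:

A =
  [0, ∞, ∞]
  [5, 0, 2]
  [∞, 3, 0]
Closure =
  [0, ∞, ∞]
  [5, 0, 2]
  [8, 3, 0]

This is the Floyd-Warshall all-pairs shortest-path computation. For each intermediate vertex k = 0, 1, …, 2, update dist[i][j] ← min(dist[i][j], dist[i][k] + dist[k][j]). The final matrix gives, for each (i, j), the minimum total weight of any directed path from i to j (possibly empty when i = j).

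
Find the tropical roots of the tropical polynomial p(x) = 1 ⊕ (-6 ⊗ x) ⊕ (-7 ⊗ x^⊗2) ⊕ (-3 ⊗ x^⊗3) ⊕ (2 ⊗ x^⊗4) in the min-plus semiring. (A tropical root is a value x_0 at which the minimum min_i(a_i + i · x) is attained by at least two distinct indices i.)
Roots: {-5, -4, 1, 7}

Each tropical root is a break point of the lower envelope of the lines y = a_i + i · x (there are 5 lines, with slopes 0, 1, ..., 4). Only the lines that attain the minimum somewhere contribute to roots; other lines are dominated. Here the surviving (envelope) indices are i = 4, i = 3, i = 2, i = 1, i = 0.
Intersections between consecutive envelope lines give the roots: for adjacent envelope indices i < j the intersection is x = (a_i − a_j) / (j − i). Reading off the sorted break points: {-5, -4, 1, 7}.
Verification: at each break x_0, at least two indices attain the minimum of min_i(a_i + i · x_0).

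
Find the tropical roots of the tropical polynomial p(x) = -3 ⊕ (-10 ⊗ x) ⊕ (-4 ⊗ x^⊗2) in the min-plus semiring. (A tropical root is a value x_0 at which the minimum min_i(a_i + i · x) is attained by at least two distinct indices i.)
Roots: {-6, 7}

Each tropical root is a break point of the lower envelope of the lines y = a_i + i · x (there are 3 lines, with slopes 0, 1, ..., 2). Only the lines that attain the minimum somewhere contribute to roots; other lines are dominated. Here the surviving (envelope) indices are i = 2, i = 1, i = 0.
Intersections between consecutive envelope lines give the roots: for adjacent envelope indices i < j the intersection is x = (a_i − a_j) / (j − i). Reading off the sorted break points: {-6, 7}.
Verification: at each break x_0, at least two indices attain the minimum of min_i(a_i + i · x_0).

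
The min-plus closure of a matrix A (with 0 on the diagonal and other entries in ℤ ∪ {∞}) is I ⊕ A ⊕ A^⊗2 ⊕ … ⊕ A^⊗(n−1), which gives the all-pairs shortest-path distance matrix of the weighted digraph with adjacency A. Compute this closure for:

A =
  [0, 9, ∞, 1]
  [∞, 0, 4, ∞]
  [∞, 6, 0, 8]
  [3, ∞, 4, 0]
Closure =
  [0, 9, 5, 1]
  [15, 0, 4, 12]
  [11, 6, 0, 8]
  [3, 10, 4, 0]

This is the Floyd-Warshall all-pairs shortest-path computation. For each intermediate vertex k = 0, 1, …, 3, update dist[i][j] ← min(dist[i][j], dist[i][k] + dist[k][j]). The final matrix gives, for each (i, j), the minimum total weight of any directed path from i to j (possibly empty when i = j).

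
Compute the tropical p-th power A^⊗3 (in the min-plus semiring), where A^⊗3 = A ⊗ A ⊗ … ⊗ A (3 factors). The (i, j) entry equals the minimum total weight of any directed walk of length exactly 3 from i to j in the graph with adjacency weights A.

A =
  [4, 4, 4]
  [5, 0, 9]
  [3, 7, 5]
A^⊗3 =
  [9, 4, 11]
  [5, 0, 9]
  [10, 7, 11]

Each entry (A^⊗3)_ij equals the minimum over all length-3 walks i = v_0 → v_1 → … → v_3 = j of Σ_t A[v_t][v_{t+1}]. For example, for (i, j) = (0, 2) we minimise over 9 possible intermediate vertex sequences; the minimum is 11, attained along the walk 0 → 2 → 0 → 2.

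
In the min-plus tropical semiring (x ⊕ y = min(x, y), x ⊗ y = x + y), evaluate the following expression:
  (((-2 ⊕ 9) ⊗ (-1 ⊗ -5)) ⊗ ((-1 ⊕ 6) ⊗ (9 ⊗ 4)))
(((-2 ⊕ 9) ⊗ (-1 ⊗ -5)) ⊗ ((-1 ⊕ 6) ⊗ (9 ⊗ 4))) = 4

Expand innermost to outermost. Recall ⊕ takes the minimum of its arguments and ⊗ takes their sum. Working out the expression (((-2 ⊕ 9) ⊗ (-1 ⊗ -5)) ⊗ ((-1 ⊕ 6) ⊗ (9 ⊗ 4))) gives 4.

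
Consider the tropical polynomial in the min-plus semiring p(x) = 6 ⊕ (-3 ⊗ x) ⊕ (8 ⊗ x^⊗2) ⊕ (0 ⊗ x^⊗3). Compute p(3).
p(3) = 0

A tropical monomial a ⊗ x^⊗i evaluates to a + i · x. Evaluating each term at x = 3:
  Term 0 contributes 6 + 0 · 3 = 6
  Term 1 contributes -3 + 1 · 3 = 0
  Term 2 contributes 8 + 2 · 3 = 14
  Term 3 contributes 0 + 3 · 3 = 9
p(3) = ⊕ of these = min[6, 0, 14, 9] = 0.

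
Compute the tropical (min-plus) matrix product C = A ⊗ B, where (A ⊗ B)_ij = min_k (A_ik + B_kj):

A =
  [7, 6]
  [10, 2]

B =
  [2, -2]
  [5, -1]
A ⊗ B =
  [9, 5]
  [7, 1]

Apply the min-plus product entry-by-entry:
  C[0][0] = min over k of (A[0][0] + B[0][0] = 7 + 2 = 9, A[0][1] + B[1][0] = 6 + 5 = 11) = 9 (attained at k = 0)
  C[0][1] = min over k of (A[0][0] + B[0][1] = 7 + -2 = 5, A[0][1] + B[1][1] = 6 + -1 = 5) = 5 (attained at k = 0)
  C[1][0] = min over k of (A[1][0] + B[0][0] = 10 + 2 = 12, A[1][1] + B[1][0] = 2 + 5 = 7) = 7 (attained at k = 1)
  C[1][1] = min over k of (A[1][0] + B[0][1] = 10 + -2 = 8, A[1][1] + B[1][1] = 2 + -1 = 1) = 1 (attained at k = 1)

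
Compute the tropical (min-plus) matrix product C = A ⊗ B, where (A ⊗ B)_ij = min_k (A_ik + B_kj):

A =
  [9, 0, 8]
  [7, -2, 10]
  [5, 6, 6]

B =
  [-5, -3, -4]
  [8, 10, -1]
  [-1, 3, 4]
A ⊗ B =
  [4, 6, -1]
  [2, 4, -3]
  [0, 2, 1]

Apply the min-plus product entry-by-entry:
  C[0][0] = min over k of (A[0][0] + B[0][0] = 9 + -5 = 4, A[0][1] + B[1][0] = 0 + 8 = 8, A[0][2] + B[2][0] = 8 + -1 = 7) = 4 (attained at k = 0)
  C[0][1] = min over k of (A[0][0] + B[0][1] = 9 + -3 = 6, A[0][1] + B[1][1] = 0 + 10 = 10, A[0][2] + B[2][1] = 8 + 3 = 11) = 6 (attained at k = 0)
  C[0][2] = min over k of (A[0][0] + B[0][2] = 9 + -4 = 5, A[0][1] + B[1][2] = 0 + -1 = -1, A[0][2] + B[2][2] = 8 + 4 = 12) = -1 (attained at k = 1)
  C[1][0] = min over k of (A[1][0] + B[0][0] = 7 + -5 = 2, A[1][1] + B[1][0] = -2 + 8 = 6, A[1][2] + B[2][0] = 10 + -1 = 9) = 2 (attained at k = 0)
  C[1][1] = min over k of (A[1][0] + B[0][1] = 7 + -3 = 4, A[1][1] + B[1][1] = -2 + 10 = 8, A[1][2] + B[2][1] = 10 + 3 = 13) = 4 (attained at k = 0)
  C[1][2] = min over k of (A[1][0] + B[0][2] = 7 + -4 = 3, A[1][1] + B[1][2] = -2 + -1 = -3, A[1][2] + B[2][2] = 10 + 4 = 14) = -3 (attained at k = 1)
  C[2][0] = min over k of (A[2][0] + B[0][0] = 5 + -5 = 0, A[2][1] + B[1][0] = 6 + 8 = 14, A[2][2] + B[2][0] = 6 + -1 = 5) = 0 (attained at k = 0)
  C[2][1] = min over k of (A[2][0] + B[0][1] = 5 + -3 = 2, A[2][1] + B[1][1] = 6 + 10 = 16, A[2][2] + B[2][1] = 6 + 3 = 9) = 2 (attained at k = 0)
  C[2][2] = min over k of (A[2][0] + B[0][2] = 5 + -4 = 1, A[2][1] + B[1][2] = 6 + -1 = 5, A[2][2] + B[2][2] = 6 + 4 = 10) = 1 (attained at k = 0)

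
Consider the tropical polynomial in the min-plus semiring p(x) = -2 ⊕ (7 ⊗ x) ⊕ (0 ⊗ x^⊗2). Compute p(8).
p(8) = -2

A tropical monomial a ⊗ x^⊗i evaluates to a + i · x. Evaluating each term at x = 8:
  Term 0 contributes -2 + 0 · 8 = -2
  Term 1 contributes 7 + 1 · 8 = 15
  Term 2 contributes 0 + 2 · 8 = 16
p(8) = ⊕ of these = min[-2, 15, 16] = -2.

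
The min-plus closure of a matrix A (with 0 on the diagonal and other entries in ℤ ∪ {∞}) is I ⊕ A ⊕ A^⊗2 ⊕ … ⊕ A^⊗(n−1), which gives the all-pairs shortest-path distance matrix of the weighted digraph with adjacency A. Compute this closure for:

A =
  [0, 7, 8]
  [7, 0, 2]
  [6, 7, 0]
Closure =
  [0, 7, 8]
  [7, 0, 2]
  [6, 7, 0]

This is the Floyd-Warshall all-pairs shortest-path computation. For each intermediate vertex k = 0, 1, …, 2, update dist[i][j] ← min(dist[i][j], dist[i][k] + dist[k][j]). The final matrix gives, for each (i, j), the minimum total weight of any directed path from i to j (possibly empty when i = j).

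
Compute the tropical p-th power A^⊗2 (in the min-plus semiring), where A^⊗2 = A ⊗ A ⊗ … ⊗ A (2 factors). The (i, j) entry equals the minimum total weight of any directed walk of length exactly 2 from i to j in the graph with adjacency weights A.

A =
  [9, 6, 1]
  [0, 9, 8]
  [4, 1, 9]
A^⊗2 =
  [5, 2, 10]
  [9, 6, 1]
  [1, 10, 5]

Each entry (A^⊗2)_ij equals the minimum over all length-2 walks i = v_0 → v_1 → … → v_2 = j of Σ_t A[v_t][v_{t+1}]. For example, for (i, j) = (0, 2) we minimise over 3 possible intermediate vertex sequences; the minimum is 10, attained along the walk 0 → 0 → 2.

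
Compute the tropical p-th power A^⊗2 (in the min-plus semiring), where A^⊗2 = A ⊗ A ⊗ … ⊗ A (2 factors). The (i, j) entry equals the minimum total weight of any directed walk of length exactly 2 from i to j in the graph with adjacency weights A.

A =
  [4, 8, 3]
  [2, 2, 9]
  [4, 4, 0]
A^⊗2 =
  [7, 7, 3]
  [4, 4, 5]
  [4, 4, 0]

Each entry (A^⊗2)_ij equals the minimum over all length-2 walks i = v_0 → v_1 → … → v_2 = j of Σ_t A[v_t][v_{t+1}]. For example, for (i, j) = (0, 2) we minimise over 3 possible intermediate vertex sequences; the minimum is 3, attained along the walk 0 → 2 → 2.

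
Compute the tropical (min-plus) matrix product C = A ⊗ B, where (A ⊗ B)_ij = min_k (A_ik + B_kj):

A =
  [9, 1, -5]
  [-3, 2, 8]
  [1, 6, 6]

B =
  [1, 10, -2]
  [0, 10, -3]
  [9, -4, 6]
A ⊗ B =
  [1, -9, -2]
  [-2, 4, -5]
  [2, 2, -1]

Apply the min-plus product entry-by-entry:
  C[0][0] = min over k of (A[0][0] + B[0][0] = 9 + 1 = 10, A[0][1] + B[1][0] = 1 + 0 = 1, A[0][2] + B[2][0] = -5 + 9 = 4) = 1 (attained at k = 1)
  C[0][1] = min over k of (A[0][0] + B[0][1] = 9 + 10 = 19, A[0][1] + B[1][1] = 1 + 10 = 11, A[0][2] + B[2][1] = -5 + -4 = -9) = -9 (attained at k = 2)
  C[0][2] = min over k of (A[0][0] + B[0][2] = 9 + -2 = 7, A[0][1] + B[1][2] = 1 + -3 = -2, A[0][2] + B[2][2] = -5 + 6 = 1) = -2 (attained at k = 1)
  C[1][0] = min over k of (A[1][0] + B[0][0] = -3 + 1 = -2, A[1][1] + B[1][0] = 2 + 0 = 2, A[1][2] + B[2][0] = 8 + 9 = 17) = -2 (attained at k = 0)
  C[1][1] = min over k of (A[1][0] + B[0][1] = -3 + 10 = 7, A[1][1] + B[1][1] = 2 + 10 = 12, A[1][2] + B[2][1] = 8 + -4 = 4) = 4 (attained at k = 2)
  C[1][2] = min over k of (A[1][0] + B[0][2] = -3 + -2 = -5, A[1][1] + B[1][2] = 2 + -3 = -1, A[1][2] + B[2][2] = 8 + 6 = 14) = -5 (attained at k = 0)
  C[2][0] = min over k of (A[2][0] + B[0][0] = 1 + 1 = 2, A[2][1] + B[1][0] = 6 + 0 = 6, A[2][2] + B[2][0] = 6 + 9 = 15) = 2 (attained at k = 0)
  C[2][1] = min over k of (A[2][0] + B[0][1] = 1 + 10 = 11, A[2][1] + B[1][1] = 6 + 10 = 16, A[2][2] + B[2][1] = 6 + -4 = 2) = 2 (attained at k = 2)
  C[2][2] = min over k of (A[2][0] + B[0][2] = 1 + -2 = -1, A[2][1] + B[1][2] = 6 + -3 = 3, A[2][2] + B[2][2] = 6 + 6 = 12) = -1 (attained at k = 0)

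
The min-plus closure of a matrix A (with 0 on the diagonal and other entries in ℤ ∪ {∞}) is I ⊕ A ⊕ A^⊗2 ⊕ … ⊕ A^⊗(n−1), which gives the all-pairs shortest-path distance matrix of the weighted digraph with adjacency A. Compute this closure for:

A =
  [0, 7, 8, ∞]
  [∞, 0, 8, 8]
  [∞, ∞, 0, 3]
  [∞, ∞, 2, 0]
Closure =
  [0, 7, 8, 11]
  [∞, 0, 8, 8]
  [∞, ∞, 0, 3]
  [∞, ∞, 2, 0]

This is the Floyd-Warshall all-pairs shortest-path computation. For each intermediate vertex k = 0, 1, …, 3, update dist[i][j] ← min(dist[i][j], dist[i][k] + dist[k][j]). The final matrix gives, for each (i, j), the minimum total weight of any directed path from i to j (possibly empty when i = j).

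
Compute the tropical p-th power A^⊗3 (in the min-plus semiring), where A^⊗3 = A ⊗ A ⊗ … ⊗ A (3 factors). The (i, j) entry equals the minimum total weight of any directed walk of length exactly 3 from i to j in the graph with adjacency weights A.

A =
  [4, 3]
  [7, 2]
A^⊗3 =
  [12, 7]
  [11, 6]

Each entry (A^⊗3)_ij equals the minimum over all length-3 walks i = v_0 → v_1 → … → v_3 = j of Σ_t A[v_t][v_{t+1}]. For example, for (i, j) = (0, 1) we minimise over 4 possible intermediate vertex sequences; the minimum is 7, attained along the walk 0 → 1 → 1 → 1.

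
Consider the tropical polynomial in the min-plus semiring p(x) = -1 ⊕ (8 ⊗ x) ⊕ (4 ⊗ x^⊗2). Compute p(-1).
p(-1) = -1

A tropical monomial a ⊗ x^⊗i evaluates to a + i · x. Evaluating each term at x = -1:
  Term 0 contributes -1 + 0 · -1 = -1
  Term 1 contributes 8 + 1 · -1 = 7
  Term 2 contributes 4 + 2 · -1 = 2
p(-1) = ⊕ of these = min[-1, 7, 2] = -1.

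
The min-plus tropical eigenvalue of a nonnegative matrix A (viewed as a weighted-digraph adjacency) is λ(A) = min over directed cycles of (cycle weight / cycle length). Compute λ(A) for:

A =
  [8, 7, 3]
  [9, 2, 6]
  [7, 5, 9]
λ(A) = 2

Enumerate directed cycles and compute their means (weight / length). Sample:
  cycle 0 → 0: weight = 8, length = 1, mean = 8/1 ≈ 8.000
  cycle 1 → 1: weight = 2, length = 1, mean = 2/1 ≈ 2.000
  cycle 2 → 2: weight = 9, length = 1, mean = 9/1 ≈ 9.000
  cycle 0 → 1 → 0: weight = 16, length = 2, mean = 16/2 ≈ 8.000
  cycle 0 → 2 → 0: weight = 10, length = 2, mean = 10/2 ≈ 5.000
  cycle 1 → 0 → 1: weight = 16, length = 2, mean = 16/2 ≈ 8.000
Minimum mean = 2.000, attained e.g. along the cycle 1 → 1 with weight 2 and length 1. So λ(A) = 2/1 = 2.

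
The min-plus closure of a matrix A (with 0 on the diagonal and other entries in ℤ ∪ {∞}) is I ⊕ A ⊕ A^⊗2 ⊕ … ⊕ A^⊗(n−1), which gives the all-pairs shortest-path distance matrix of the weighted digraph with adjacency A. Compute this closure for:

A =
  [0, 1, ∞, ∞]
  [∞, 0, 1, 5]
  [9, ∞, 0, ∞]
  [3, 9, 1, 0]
Closure =
  [0, 1, 2, 6]
  [8, 0, 1, 5]
  [9, 10, 0, 15]
  [3, 4, 1, 0]

This is the Floyd-Warshall all-pairs shortest-path computation. For each intermediate vertex k = 0, 1, …, 3, update dist[i][j] ← min(dist[i][j], dist[i][k] + dist[k][j]). The final matrix gives, for each (i, j), the minimum total weight of any directed path from i to j (possibly empty when i = j).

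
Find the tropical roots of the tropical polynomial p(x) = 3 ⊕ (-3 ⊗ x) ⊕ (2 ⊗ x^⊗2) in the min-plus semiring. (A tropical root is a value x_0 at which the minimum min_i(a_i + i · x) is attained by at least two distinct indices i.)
Roots: {-5, 6}

Each tropical root is a break point of the lower envelope of the lines y = a_i + i · x (there are 3 lines, with slopes 0, 1, ..., 2). Only the lines that attain the minimum somewhere contribute to roots; other lines are dominated. Here the surviving (envelope) indices are i = 2, i = 1, i = 0.
Intersections between consecutive envelope lines give the roots: for adjacent envelope indices i < j the intersection is x = (a_i − a_j) / (j − i). Reading off the sorted break points: {-5, 6}.
Verification: at each break x_0, at least two indices attain the minimum of min_i(a_i + i · x_0).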